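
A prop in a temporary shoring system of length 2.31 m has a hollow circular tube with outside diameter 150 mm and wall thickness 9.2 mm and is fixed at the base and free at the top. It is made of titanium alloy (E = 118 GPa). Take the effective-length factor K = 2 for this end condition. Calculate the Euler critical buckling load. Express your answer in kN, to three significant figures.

Inner diameter d_i = 150 − 2×9.2 = 131.6 mm
I = π(d_o⁴ − d_i⁴)/64 = π(150⁴ − 131.6⁴)/64 = 1.013×10^7 mm⁴
I = 1.013×10^7 mm⁴ = 1.013×10^-5 m⁴
Effective length L_e = K·L = 2 × 2.31 = 4.620 m
P_cr = π²EI / L_e² = π² × 118×10⁹ × 1.013×10^-5 / 4.620² = 5.526×10^5 N

P_cr ≈ 553 kN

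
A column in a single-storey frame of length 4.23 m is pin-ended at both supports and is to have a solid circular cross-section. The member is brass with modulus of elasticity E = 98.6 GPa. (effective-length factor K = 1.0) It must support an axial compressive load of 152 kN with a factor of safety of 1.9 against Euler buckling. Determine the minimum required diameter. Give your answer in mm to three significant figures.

d ≈ 102 mm

Required P_cr = n·P = 1.9 × 152 = 288.8 kN
L_e = K·L = 1 × 4.23 = 4.230 m
Required I = P_cr·L_e²/(π²E) = 2.888×10^5 × 4.230² / (π² × 9.86×10^10) = 5.310×10^-6 m⁴
I_req = 5.310×10^6 mm⁴
Solid circle: I = πd⁴/64  ⇒  d = (64I/π)^(1/4) = (64×5.310×10^6/π)^(1/4) = 102 mm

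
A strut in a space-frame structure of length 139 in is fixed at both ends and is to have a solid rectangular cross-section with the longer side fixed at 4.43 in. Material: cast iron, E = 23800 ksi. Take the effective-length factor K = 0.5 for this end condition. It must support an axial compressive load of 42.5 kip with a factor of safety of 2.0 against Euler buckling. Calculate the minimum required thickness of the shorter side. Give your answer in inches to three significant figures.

b ≈ 1.68 in

Required P_cr = n·P = 2.0 × 42.5 = 85.00 kip
L_e = K·L = 0.5 × 139 = 69.50 in
Required I = P_cr·L_e²/(π²E) = 8.500×10^4 × 69.50² / (π² × 2.38×10^7) = 1.748 in⁴
Rectangle, weak axis: I_min = h·b³/12 with h = 4.43 in fixed  ⇒  b = (12I/h)^(1/3) = 1.68 in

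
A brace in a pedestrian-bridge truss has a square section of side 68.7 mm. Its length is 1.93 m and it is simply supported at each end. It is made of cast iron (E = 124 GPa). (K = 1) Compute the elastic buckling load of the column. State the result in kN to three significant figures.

P_cr ≈ 610 kN

I = a⁴/12 = 68.7⁴/12 = 1.856×10^6 mm⁴
I = 1.856×10^6 mm⁴ = 1.856×10^-6 m⁴
Effective length L_e = K·L = 1 × 1.93 = 1.930 m
P_cr = π²EI / L_e² = π² × 124×10⁹ × 1.856×10^-6 / 1.930² = 6.099×10^5 N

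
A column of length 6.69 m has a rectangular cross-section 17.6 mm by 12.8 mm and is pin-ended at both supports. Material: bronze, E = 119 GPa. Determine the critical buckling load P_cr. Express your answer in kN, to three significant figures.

P_cr ≈ 0.0807 kN

Buckling occurs about the weak axis: I_min = h·b³/12 with b = 12.8 mm (the shorter side).
I_min = 17.6×12.8³/12 = 3.076×10^3 mm⁴
I = 3.076×10^3 mm⁴ = 3.076×10^-9 m⁴
Effective length L_e = K·L = 1 × 6.69 = 6.690 m
P_cr = π²EI / L_e² = π² × 119×10⁹ × 3.076×10^-9 / 6.690² = 80.72 N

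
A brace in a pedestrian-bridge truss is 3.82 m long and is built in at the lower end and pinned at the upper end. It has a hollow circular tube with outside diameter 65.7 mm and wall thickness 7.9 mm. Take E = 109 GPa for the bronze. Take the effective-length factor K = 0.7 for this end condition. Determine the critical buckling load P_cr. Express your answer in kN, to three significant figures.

Inner diameter d_i = 65.7 − 2×7.9 = 49.90 mm
I = π(d_o⁴ − d_i⁴)/64 = π(65.7⁴ − 49.90⁴)/64 = 6.103×10^5 mm⁴
I = 6.103×10^5 mm⁴ = 6.103×10^-7 m⁴
Effective length L_e = K·L = 0.7 × 3.82 = 2.674 m
P_cr = π²EI / L_e² = π² × 109×10⁹ × 6.103×10^-7 / 2.674² = 9.181×10^4 N

P_cr ≈ 91.8 kN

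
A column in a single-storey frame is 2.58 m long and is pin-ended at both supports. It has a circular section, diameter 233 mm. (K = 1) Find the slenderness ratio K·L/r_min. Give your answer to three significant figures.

For a solid circle r = d/4 = 233/4 = 58.25 mm
L_e = K·L = 1 × 2.58 m = 2.580 m = 2580.0 mm
λ = L_e / r_min = 2580.0 / 58.25 = 44.3

λ ≈ 44.3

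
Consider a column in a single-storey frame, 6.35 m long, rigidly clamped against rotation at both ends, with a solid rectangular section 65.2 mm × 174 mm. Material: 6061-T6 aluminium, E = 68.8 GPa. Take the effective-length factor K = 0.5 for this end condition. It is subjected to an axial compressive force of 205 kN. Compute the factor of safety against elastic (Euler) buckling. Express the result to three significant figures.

Buckling occurs about the weak axis: I_min = h·b³/12 with b = 65.2 mm (the shorter side).
I_min = 174×65.2³/12 = 4.019×10^6 mm⁴
I = 4.019×10^6 mm⁴ = 4.019×10^-6 m⁴
Effective length L_e = K·L = 0.5 × 6.35 = 3.175 m
P_cr = π²EI / L_e² = π² × 68.8×10⁹ × 4.019×10^-6 / 3.175² = 2.707×10^5 N
Factor of safety n = P_cr / P = 270.71 / 205 = 1.32

n ≈ 1.32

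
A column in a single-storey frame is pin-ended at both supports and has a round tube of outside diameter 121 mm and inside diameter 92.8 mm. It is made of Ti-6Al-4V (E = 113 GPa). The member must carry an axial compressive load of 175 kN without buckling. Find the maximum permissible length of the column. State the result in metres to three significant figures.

L_max ≈ 6.62 m

d_o = 121 mm, d_i = 92.8 mm
I = π(d_o⁴ − d_i⁴)/64 = π(121⁴ − 92.80⁴)/64 = 6.882×10^6 mm⁴
I = 6.882×10^-6 m⁴
At the buckling limit P_cr = P = 1.750×10^5 N
From P_cr = π²EI/(K·L)²:  L = (1/K)·√(π²EI/P_cr) = (1/1)·√(π²×1.13×10^11×6.882×10^-6/1.750×10^5)
L = 6.62 m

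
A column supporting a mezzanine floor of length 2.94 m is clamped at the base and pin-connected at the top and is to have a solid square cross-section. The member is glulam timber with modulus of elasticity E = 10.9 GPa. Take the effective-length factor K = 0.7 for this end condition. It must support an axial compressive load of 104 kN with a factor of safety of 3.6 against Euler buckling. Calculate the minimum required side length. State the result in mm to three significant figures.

a ≈ 115 mm

Required P_cr = n·P = 3.6 × 104 = 374.4 kN
L_e = K·L = 0.7 × 2.94 = 2.058 m
Required I = P_cr·L_e²/(π²E) = 3.744×10^5 × 2.058² / (π² × 1.09×10^10) = 1.474×10^-5 m⁴
I_req = 1.474×10^7 mm⁴
Solid square: I = a⁴/12  ⇒  a = (12I)^(1/4) = (12×1.474×10^7)^(1/4) = 115 mm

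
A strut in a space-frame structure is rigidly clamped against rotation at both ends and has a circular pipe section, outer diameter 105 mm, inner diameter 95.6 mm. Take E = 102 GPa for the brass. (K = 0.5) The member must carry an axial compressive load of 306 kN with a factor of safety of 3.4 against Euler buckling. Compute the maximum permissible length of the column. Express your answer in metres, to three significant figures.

d_o = 105 mm, d_i = 95.6 mm
I = π(d_o⁴ − d_i⁴)/64 = π(105⁴ − 95.60⁴)/64 = 1.866×10^6 mm⁴
I = 1.866×10^-6 m⁴
Required critical load P_cr = n·P = 3.4 × 306 = 1040 kN = 1.040×10^6 N
From P_cr = π²EI/(K·L)²:  L = (1/K)·√(π²EI/P_cr) = (1/0.5)·√(π²×1.02×10^11×1.866×10^-6/1.040×10^6)
L = 2.69 m

L_max ≈ 2.69 m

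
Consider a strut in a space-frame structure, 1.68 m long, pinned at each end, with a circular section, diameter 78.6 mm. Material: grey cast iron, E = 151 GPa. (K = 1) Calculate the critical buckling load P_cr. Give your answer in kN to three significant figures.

P_cr ≈ 989 kN

I = πd⁴/64 = π×78.6⁴/64 = 1.874×10^6 mm⁴
I = 1.874×10^6 mm⁴ = 1.874×10^-6 m⁴
Effective length L_e = K·L = 1 × 1.68 = 1.680 m
P_cr = π²EI / L_e² = π² × 151×10⁹ × 1.874×10^-6 / 1.680² = 9.893×10^5 N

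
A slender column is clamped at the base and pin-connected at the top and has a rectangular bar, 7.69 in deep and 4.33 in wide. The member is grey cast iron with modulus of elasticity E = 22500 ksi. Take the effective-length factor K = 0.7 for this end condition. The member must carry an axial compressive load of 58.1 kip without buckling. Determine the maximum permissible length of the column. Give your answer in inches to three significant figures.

L_max ≈ 637 in

Buckling occurs about the weak axis: I_min = h·b³/12 with b = 4.33 in (the shorter side).
I_min = 7.69×4.33³/12 = 52.02 in⁴
At the buckling limit P_cr = P = 5.810×10^4 lb
From P_cr = π²EI/(K·L)²:  L = (1/K)·√(π²EI/P_cr) = (1/0.7)·√(π²×2.25×10^7×52.02/5.810×10^4)
L = 637 in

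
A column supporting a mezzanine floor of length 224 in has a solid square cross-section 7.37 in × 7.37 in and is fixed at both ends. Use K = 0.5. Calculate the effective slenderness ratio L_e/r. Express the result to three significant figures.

I = a⁴/12 = 7.37⁴/12 = 245.9 in⁴
A = 54.32 in²;  r_min = √(I/A) = √(245.9/54.32) = 2.128 in
L_e = K·L = 0.5 × 224 = 112.0 in
λ = L_e / r_min = 112.00 / 2.128 = 52.6

λ ≈ 52.6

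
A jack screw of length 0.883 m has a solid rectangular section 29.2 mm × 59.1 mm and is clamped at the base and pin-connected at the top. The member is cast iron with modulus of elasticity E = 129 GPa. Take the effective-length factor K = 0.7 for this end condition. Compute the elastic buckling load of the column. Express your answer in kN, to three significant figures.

Buckling occurs about the weak axis: I_min = h·b³/12 with b = 29.2 mm (the shorter side).
I_min = 59.1×29.2³/12 = 1.226×10^5 mm⁴
I = 1.226×10^5 mm⁴ = 1.226×10^-7 m⁴
Effective length L_e = K·L = 0.7 × 0.883 = 0.6181 m
P_cr = π²EI / L_e² = π² × 129×10⁹ × 1.226×10^-7 / 0.6181² = 4.086×10^5 N

P_cr ≈ 409 kN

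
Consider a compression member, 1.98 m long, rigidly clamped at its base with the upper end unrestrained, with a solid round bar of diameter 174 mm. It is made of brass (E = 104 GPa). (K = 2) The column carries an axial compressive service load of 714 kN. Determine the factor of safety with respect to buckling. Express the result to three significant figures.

I = πd⁴/64 = π×174⁴/64 = 4.500×10^7 mm⁴
I = 4.500×10^7 mm⁴ = 4.500×10^-5 m⁴
Effective length L_e = K·L = 2 × 1.98 = 3.960 m
P_cr = π²EI / L_e² = π² × 104×10⁹ × 4.500×10^-5 / 3.960² = 2.945×10^6 N
Factor of safety n = P_cr / P = 2945.2 / 714 = 4.12

n ≈ 4.12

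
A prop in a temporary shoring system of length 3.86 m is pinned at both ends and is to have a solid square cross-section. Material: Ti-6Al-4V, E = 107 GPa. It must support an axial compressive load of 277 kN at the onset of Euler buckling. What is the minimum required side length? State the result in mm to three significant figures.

a ≈ 82.8 mm

L_e = K·L = 1 × 3.86 = 3.860 m
Required I = P_cr·L_e²/(π²E) = 2.770×10^5 × 3.860² / (π² × 1.07×10^11) = 3.908×10^-6 m⁴
I_req = 3.908×10^6 mm⁴
Solid square: I = a⁴/12  ⇒  a = (12I)^(1/4) = (12×3.908×10^6)^(1/4) = 82.8 mm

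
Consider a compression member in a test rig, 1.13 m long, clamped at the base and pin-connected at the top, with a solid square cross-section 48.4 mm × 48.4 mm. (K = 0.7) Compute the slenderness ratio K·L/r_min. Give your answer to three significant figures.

For a square r = a/√12 = 48.4/√12 = 13.97 mm
L_e = K·L = 0.7 × 1.13 m = 0.7910 m = 791.00 mm
λ = L_e / r_min = 791.00 / 13.97 = 56.6

λ ≈ 56.6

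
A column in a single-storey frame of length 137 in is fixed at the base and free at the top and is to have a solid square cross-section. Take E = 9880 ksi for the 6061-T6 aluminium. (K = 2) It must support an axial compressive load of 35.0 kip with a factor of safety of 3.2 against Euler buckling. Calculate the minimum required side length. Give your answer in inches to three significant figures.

a ≈ 5.67 in

Required P_cr = n·P = 3.2 × 35.0 = 112.0 kip
L_e = K·L = 2 × 137 = 274.0 in
Required I = P_cr·L_e²/(π²E) = 1.120×10^5 × 274.0² / (π² × 9.88×10^6) = 86.23 in⁴
Solid square: I = a⁴/12  ⇒  a = (12I)^(1/4) = (12×86.23)^(1/4) = 5.67 in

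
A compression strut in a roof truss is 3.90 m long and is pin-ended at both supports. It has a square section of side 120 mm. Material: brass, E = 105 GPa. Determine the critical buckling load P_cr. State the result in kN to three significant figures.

I = a⁴/12 = 120⁴/12 = 1.728×10^7 mm⁴
I = 1.728×10^7 mm⁴ = 1.728×10^-5 m⁴
Effective length L_e = K·L = 1 × 3.90 = 3.900 m
P_cr = π²EI / L_e² = π² × 105×10⁹ × 1.728×10^-5 / 3.900² = 1.177×10^6 N

P_cr ≈ 1180 kN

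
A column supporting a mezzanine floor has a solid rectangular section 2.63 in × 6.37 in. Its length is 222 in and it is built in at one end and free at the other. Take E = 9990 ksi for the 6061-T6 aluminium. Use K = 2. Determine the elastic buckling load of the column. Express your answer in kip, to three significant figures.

Buckling occurs about the weak axis: I_min = h·b³/12 with b = 2.63 in (the shorter side).
I_min = 6.37×2.63³/12 = 9.657 in⁴
Effective length L_e = K·L = 2 × 222 = 444.0 in
P_cr = π²EI / L_e² = π² × 9990×10³ × 9.657 / 444.0² = 4.830×10^3 lb

P_cr ≈ 4.83 kip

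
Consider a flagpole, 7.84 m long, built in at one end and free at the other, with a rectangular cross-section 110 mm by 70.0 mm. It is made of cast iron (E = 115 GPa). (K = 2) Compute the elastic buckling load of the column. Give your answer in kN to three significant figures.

P_cr ≈ 14.5 kN

Buckling occurs about the weak axis: I_min = h·b³/12 with b = 70.0 mm (the shorter side).
I_min = 110×70.0³/12 = 3.144×10^6 mm⁴
I = 3.144×10^6 mm⁴ = 3.144×10^-6 m⁴
Effective length L_e = K·L = 2 × 7.84 = 15.68 m
P_cr = π²EI / L_e² = π² × 115×10⁹ × 3.144×10^-6 / 15.68² = 1.451×10^4 N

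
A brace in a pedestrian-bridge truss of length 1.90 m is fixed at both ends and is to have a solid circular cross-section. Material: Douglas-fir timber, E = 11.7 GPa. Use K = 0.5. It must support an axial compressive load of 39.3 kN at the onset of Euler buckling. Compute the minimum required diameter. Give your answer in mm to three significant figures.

d ≈ 50.0 mm

L_e = K·L = 0.5 × 1.90 = 0.9500 m
Required I = P_cr·L_e²/(π²E) = 3.930×10^4 × 0.9500² / (π² × 1.17×10^10) = 3.072×10^-7 m⁴
I_req = 3.072×10^5 mm⁴
Solid circle: I = πd⁴/64  ⇒  d = (64I/π)^(1/4) = (64×3.072×10^5/π)^(1/4) = 50.0 mm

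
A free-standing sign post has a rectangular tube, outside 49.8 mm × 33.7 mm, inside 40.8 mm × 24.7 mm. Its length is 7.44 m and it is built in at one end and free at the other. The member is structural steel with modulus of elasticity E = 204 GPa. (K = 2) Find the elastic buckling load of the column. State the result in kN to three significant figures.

P_cr ≈ 0.978 kN

Weak-axis I_min = (h_o·b_o³ − h_i·b_i³)/12 with b_o = 33.7, b_i = 24.70 mm (shorter outer/inner sides).
I_min = (49.8×33.7³ − 40.80×24.70³)/12 = 1.076×10^5 mm⁴
I = 1.076×10^5 mm⁴ = 1.076×10^-7 m⁴
Effective length L_e = K·L = 2 × 7.44 = 14.88 m
P_cr = π²EI / L_e² = π² × 204×10⁹ × 1.076×10^-7 / 14.88² = 978.4 N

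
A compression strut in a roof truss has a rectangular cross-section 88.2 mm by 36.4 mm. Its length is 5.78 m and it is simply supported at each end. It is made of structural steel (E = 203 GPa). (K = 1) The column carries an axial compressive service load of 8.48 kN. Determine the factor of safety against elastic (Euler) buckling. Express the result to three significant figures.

n ≈ 2.51

Buckling occurs about the weak axis: I_min = h·b³/12 with b = 36.4 mm (the shorter side).
I_min = 88.2×36.4³/12 = 3.545×10^5 mm⁴
I = 3.545×10^5 mm⁴ = 3.545×10^-7 m⁴
Effective length L_e = K·L = 1 × 5.78 = 5.780 m
P_cr = π²EI / L_e² = π² × 203×10⁹ × 3.545×10^-7 / 5.780² = 2.126×10^4 N
Factor of safety n = P_cr / P = 21.258 / 8.48 = 2.51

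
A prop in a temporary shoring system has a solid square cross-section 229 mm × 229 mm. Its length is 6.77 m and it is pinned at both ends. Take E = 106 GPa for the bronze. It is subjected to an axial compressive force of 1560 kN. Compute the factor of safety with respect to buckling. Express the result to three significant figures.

n ≈ 3.35

I = a⁴/12 = 229⁴/12 = 2.292×10^8 mm⁴
I = 2.292×10^8 mm⁴ = 2.292×10^-4 m⁴
Effective length L_e = K·L = 1 × 6.77 = 6.770 m
P_cr = π²EI / L_e² = π² × 106×10⁹ × 2.292×10^-4 / 6.770² = 5.231×10^6 N
Factor of safety n = P_cr / P = 5231.1 / 1560 = 3.35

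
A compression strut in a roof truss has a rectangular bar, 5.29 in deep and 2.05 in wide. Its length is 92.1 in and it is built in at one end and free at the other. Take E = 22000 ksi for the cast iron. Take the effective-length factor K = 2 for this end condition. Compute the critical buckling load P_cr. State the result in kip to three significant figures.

Buckling occurs about the weak axis: I_min = h·b³/12 with b = 2.05 in (the shorter side).
I_min = 5.29×2.05³/12 = 3.798 in⁴
Effective length L_e = K·L = 2 × 92.1 = 184.2 in
P_cr = π²EI / L_e² = π² × 22000×10³ × 3.798 / 184.2² = 2.430×10^4 lb

P_cr ≈ 24.3 kip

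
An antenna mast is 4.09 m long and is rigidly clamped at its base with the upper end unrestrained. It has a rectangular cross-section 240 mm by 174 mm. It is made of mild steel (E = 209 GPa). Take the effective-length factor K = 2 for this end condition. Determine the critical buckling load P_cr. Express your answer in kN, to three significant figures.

Buckling occurs about the weak axis: I_min = h·b³/12 with b = 174 mm (the shorter side).
I_min = 240×174³/12 = 1.054×10^8 mm⁴
I = 1.054×10^8 mm⁴ = 1.054×10^-4 m⁴
Effective length L_e = K·L = 2 × 4.09 = 8.180 m
P_cr = π²EI / L_e² = π² × 209×10⁹ × 1.054×10^-4 / 8.180² = 3.248×10^6 N

P_cr ≈ 3250 kN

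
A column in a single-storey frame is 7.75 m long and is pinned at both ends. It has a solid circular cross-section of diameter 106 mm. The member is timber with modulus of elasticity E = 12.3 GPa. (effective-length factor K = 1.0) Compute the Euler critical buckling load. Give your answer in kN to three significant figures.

P_cr ≈ 12.5 kN

I = πd⁴/64 = π×106⁴/64 = 6.197×10^6 mm⁴
I = 6.197×10^6 mm⁴ = 6.197×10^-6 m⁴
Effective length L_e = K·L = 1 × 7.75 = 7.750 m
P_cr = π²EI / L_e² = π² × 12.3×10⁹ × 6.197×10^-6 / 7.750² = 1.253×10^4 N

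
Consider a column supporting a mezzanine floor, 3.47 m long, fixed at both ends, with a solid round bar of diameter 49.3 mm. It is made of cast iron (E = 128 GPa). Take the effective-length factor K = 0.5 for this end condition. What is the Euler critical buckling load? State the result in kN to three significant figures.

I = πd⁴/64 = π×49.3⁴/64 = 2.900×10^5 mm⁴
I = 2.900×10^5 mm⁴ = 2.900×10^-7 m⁴
Effective length L_e = K·L = 0.5 × 3.47 = 1.735 m
P_cr = π²EI / L_e² = π² × 128×10⁹ × 2.900×10^-7 / 1.735² = 1.217×10^5 N

P_cr ≈ 122 kN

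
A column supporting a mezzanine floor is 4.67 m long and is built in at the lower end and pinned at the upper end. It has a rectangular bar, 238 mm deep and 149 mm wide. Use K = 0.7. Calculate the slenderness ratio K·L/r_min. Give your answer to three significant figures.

For a rectangle r_min = b/√12 = 149/√12 = 43.01 mm
L_e = K·L = 0.7 × 4.67 m = 3.269 m = 3269.0 mm
λ = L_e / r_min = 3269.0 / 43.01 = 76.0

λ ≈ 76.0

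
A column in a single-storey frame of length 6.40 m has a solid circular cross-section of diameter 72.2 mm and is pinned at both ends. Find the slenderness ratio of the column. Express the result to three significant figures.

λ ≈ 355

I = πd⁴/64 = π×72.2⁴/64 = 1.334×10^6 mm⁴
A = 4.094×10^3 mm²;  r_min = √(I/A) = √(1.334×10^6/4.094×10^3) = 18.05 mm
L_e = K·L = 1 × 6.40 m = 6.400 m = 6400.0 mm
λ = L_e / r_min = 6400.0 / 18.05 = 355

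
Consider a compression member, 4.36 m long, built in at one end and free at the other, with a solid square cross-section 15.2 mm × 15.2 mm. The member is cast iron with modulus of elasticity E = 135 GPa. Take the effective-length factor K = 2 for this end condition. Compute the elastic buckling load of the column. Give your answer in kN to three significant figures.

I = a⁴/12 = 15.2⁴/12 = 4.448×10^3 mm⁴
I = 4.448×10^3 mm⁴ = 4.448×10^-9 m⁴
Effective length L_e = K·L = 2 × 4.36 = 8.720 m
P_cr = π²EI / L_e² = π² × 135×10⁹ × 4.448×10^-9 / 8.720² = 77.95 N

P_cr ≈ 0.0779 kN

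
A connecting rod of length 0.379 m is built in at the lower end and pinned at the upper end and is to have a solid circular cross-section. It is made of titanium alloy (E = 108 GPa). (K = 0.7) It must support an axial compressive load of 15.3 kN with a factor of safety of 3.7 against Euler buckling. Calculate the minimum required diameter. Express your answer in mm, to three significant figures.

d ≈ 16.6 mm

Required P_cr = n·P = 3.7 × 15.3 = 56.61 kN
L_e = K·L = 0.7 × 0.379 = 0.2653 m
Required I = P_cr·L_e²/(π²E) = 5.661×10^4 × 0.2653² / (π² × 1.08×10^11) = 3.738×10^-9 m⁴
I_req = 3.738×10^3 mm⁴
Solid circle: I = πd⁴/64  ⇒  d = (64I/π)^(1/4) = (64×3.738×10^3/π)^(1/4) = 16.6 mm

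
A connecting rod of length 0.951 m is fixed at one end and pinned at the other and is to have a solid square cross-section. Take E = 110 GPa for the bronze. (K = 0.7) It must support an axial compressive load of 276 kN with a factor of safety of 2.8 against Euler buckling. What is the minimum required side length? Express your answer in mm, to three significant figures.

a ≈ 44.1 mm

Required P_cr = n·P = 2.8 × 276 = 772.8 kN
L_e = K·L = 0.7 × 0.951 = 0.6657 m
Required I = P_cr·L_e²/(π²E) = 7.728×10^5 × 0.6657² / (π² × 1.10×10^11) = 3.155×10^-7 m⁴
I_req = 3.155×10^5 mm⁴
Solid square: I = a⁴/12  ⇒  a = (12I)^(1/4) = (12×3.155×10^5)^(1/4) = 44.1 mm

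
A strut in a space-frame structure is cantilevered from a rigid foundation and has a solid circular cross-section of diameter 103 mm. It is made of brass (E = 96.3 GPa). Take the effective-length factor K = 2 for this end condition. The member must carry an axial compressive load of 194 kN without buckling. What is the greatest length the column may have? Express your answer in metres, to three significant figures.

I = πd⁴/64 = π×103⁴/64 = 5.525×10^6 mm⁴
I = 5.525×10^-6 m⁴
At the buckling limit P_cr = P = 1.940×10^5 N
From P_cr = π²EI/(K·L)²:  L = (1/K)·√(π²EI/P_cr) = (1/2)·√(π²×9.63×10^10×5.525×10^-6/1.940×10^5)
L = 2.60 m

L_max ≈ 2.60 m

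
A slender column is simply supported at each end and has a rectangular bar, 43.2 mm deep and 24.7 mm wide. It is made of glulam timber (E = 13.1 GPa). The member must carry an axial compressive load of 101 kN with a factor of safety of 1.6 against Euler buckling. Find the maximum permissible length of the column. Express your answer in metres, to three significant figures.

Buckling occurs about the weak axis: I_min = h·b³/12 with b = 24.7 mm (the shorter side).
I_min = 43.2×24.7³/12 = 5.425×10^4 mm⁴
I = 5.425×10^-8 m⁴
Required critical load P_cr = n·P = 1.6 × 101 = 161.6 kN = 1.616×10^5 N
From P_cr = π²EI/(K·L)²:  L = (1/K)·√(π²EI/P_cr) = (1/1)·√(π²×1.31×10^10×5.425×10^-8/1.616×10^5)
L = 0.208 m

L_max ≈ 0.208 m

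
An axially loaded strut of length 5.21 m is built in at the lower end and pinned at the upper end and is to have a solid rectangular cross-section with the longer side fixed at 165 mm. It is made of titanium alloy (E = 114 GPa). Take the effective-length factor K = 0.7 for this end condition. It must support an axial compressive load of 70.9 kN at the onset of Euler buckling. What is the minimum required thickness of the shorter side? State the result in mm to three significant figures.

L_e = K·L = 0.7 × 5.21 = 3.647 m
Required I = P_cr·L_e²/(π²E) = 7.090×10^4 × 3.647² / (π² × 1.14×10^11) = 8.381×10^-7 m⁴
I_req = 8.381×10^5 mm⁴
Rectangle, weak axis: I_min = h·b³/12 with h = 165 mm fixed  ⇒  b = (12I/h)^(1/3) = 39.4 mm

b ≈ 39.4 mm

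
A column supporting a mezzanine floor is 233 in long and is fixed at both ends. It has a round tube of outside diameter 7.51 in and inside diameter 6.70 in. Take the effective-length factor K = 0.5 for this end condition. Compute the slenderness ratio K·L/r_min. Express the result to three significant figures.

λ ≈ 46.3

d_o = 7.51 in, d_i = 6.70 in
I = π(d_o⁴ − d_i⁴)/64 = π(7.51⁴ − 6.700⁴)/64 = 57.23 in⁴
A = 9.040 in²;  r_min = √(I/A) = √(57.23/9.040) = 2.516 in
L_e = K·L = 0.5 × 233 = 116.5 in
λ = L_e / r_min = 116.50 / 2.516 = 46.3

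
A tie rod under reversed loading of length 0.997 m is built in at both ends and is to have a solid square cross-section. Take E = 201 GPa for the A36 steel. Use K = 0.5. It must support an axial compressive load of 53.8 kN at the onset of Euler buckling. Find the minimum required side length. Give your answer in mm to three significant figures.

a ≈ 16.9 mm

L_e = K·L = 0.5 × 0.997 = 0.4985 m
Required I = P_cr·L_e²/(π²E) = 5.380×10^4 × 0.4985² / (π² × 2.01×10^11) = 6.739×10^-9 m⁴
I_req = 6.739×10^3 mm⁴
Solid square: I = a⁴/12  ⇒  a = (12I)^(1/4) = (12×6.739×10^3)^(1/4) = 16.9 mm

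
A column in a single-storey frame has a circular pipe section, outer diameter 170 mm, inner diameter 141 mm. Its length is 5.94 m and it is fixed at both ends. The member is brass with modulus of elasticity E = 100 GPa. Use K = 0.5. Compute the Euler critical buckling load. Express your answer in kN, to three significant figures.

d_o = 170 mm, d_i = 141 mm
I = π(d_o⁴ − d_i⁴)/64 = π(170⁴ − 141.0⁴)/64 = 2.160×10^7 mm⁴
I = 2.160×10^7 mm⁴ = 2.160×10^-5 m⁴
Effective length L_e = K·L = 0.5 × 5.94 = 2.970 m
P_cr = π²EI / L_e² = π² × 100×10⁹ × 2.160×10^-5 / 2.970² = 2.416×10^6 N

P_cr ≈ 2420 kN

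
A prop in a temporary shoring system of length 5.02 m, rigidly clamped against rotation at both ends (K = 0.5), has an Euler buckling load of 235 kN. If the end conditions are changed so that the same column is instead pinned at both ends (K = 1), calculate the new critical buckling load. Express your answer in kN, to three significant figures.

P_cr ≈ 58.8 kN

P_cr ∝ 1/K², so P_cr,new = P_cr,old × (K_old/K_new)² = 235 × (0.5/1)²
= 235 × 0.2500 = 58.8 kN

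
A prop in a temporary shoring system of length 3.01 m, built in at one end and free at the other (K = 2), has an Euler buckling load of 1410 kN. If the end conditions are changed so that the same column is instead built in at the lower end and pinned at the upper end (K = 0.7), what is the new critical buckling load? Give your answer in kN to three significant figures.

P_cr ∝ 1/K², so P_cr,new = P_cr,old × (K_old/K_new)² = 1410 × (2/0.7)²
= 1410 × 8.163 = 11500 kN

P_cr ≈ 11500 kN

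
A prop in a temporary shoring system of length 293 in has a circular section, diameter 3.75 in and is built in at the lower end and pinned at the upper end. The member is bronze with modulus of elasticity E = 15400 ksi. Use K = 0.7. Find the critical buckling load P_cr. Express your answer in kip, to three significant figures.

P_cr ≈ 35.1 kip

I = πd⁴/64 = π×3.75⁴/64 = 9.707 in⁴
Effective length L_e = K·L = 0.7 × 293 = 205.1 in
P_cr = π²EI / L_e² = π² × 15400×10³ × 9.707 / 205.1² = 3.507×10^4 lb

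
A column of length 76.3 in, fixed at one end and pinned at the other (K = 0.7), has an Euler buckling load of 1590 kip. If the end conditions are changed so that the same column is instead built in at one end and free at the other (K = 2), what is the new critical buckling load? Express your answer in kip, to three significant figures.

P_cr ≈ 195 kip

P_cr ∝ 1/K², so P_cr,new = P_cr,old × (K_old/K_new)² = 1590 × (0.7/2)²
= 1590 × 0.1225 = 195 kip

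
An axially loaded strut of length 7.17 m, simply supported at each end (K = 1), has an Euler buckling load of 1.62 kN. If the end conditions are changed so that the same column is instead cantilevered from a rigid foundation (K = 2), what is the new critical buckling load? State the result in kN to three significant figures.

P_cr ∝ 1/K², so P_cr,new = P_cr,old × (K_old/K_new)² = 1.62 × (1/2)²
= 1.62 × 0.2500 = 0.405 kN

P_cr ≈ 0.405 kN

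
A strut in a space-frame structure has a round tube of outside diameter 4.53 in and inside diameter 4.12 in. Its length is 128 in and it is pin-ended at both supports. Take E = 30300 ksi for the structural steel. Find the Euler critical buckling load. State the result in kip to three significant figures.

P_cr ≈ 119 kip

d_o = 4.53 in, d_i = 4.12 in
I = π(d_o⁴ − d_i⁴)/64 = π(4.53⁴ − 4.120⁴)/64 = 6.527 in⁴
Effective length L_e = K·L = 1 × 128 = 128.0 in
P_cr = π²EI / L_e² = π² × 30300×10³ × 6.527 / 128.0² = 1.191×10^5 lb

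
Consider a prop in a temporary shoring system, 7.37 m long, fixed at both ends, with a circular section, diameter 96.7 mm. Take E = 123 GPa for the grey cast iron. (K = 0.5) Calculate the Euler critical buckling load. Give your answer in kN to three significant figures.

P_cr ≈ 384 kN

I = πd⁴/64 = π×96.7⁴/64 = 4.292×10^6 mm⁴
I = 4.292×10^6 mm⁴ = 4.292×10^-6 m⁴
Effective length L_e = K·L = 0.5 × 7.37 = 3.685 m
P_cr = π²EI / L_e² = π² × 123×10⁹ × 4.292×10^-6 / 3.685² = 3.837×10^5 N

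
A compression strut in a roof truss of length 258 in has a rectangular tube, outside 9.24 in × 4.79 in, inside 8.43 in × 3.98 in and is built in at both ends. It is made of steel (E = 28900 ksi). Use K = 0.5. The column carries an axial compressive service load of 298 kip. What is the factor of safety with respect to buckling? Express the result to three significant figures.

n ≈ 2.32

Weak-axis I_min = (h_o·b_o³ − h_i·b_i³)/12 with b_o = 4.79, b_i = 3.980 in (shorter outer/inner sides).
I_min = (9.24×4.79³ − 8.430×3.980³)/12 = 40.34 in⁴
Effective length L_e = K·L = 0.5 × 258 = 129.0 in
P_cr = π²EI / L_e² = π² × 28900×10³ × 40.34 / 129.0² = 6.914×10^5 lb
Factor of safety n = P_cr / P = 691.37 / 298 = 2.32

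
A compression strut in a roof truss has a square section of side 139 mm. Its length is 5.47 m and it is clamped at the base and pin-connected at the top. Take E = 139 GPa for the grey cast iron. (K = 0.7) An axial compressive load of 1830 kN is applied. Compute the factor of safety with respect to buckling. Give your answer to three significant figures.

I = a⁴/12 = 139⁴/12 = 3.111×10^7 mm⁴
I = 3.111×10^7 mm⁴ = 3.111×10^-5 m⁴
Effective length L_e = K·L = 0.7 × 5.47 = 3.829 m
P_cr = π²EI / L_e² = π² × 139×10⁹ × 3.111×10^-5 / 3.829² = 2.911×10^6 N
Factor of safety n = P_cr / P = 2910.9 / 1830 = 1.59

n ≈ 1.59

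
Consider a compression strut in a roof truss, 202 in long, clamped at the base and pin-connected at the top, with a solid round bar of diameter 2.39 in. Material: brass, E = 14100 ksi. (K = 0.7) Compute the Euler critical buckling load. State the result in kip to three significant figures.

P_cr ≈ 11.1 kip

I = πd⁴/64 = π×2.39⁴/64 = 1.602 in⁴
Effective length L_e = K·L = 0.7 × 202 = 141.4 in
P_cr = π²EI / L_e² = π² × 14100×10³ × 1.602 / 141.4² = 1.115×10^4 lb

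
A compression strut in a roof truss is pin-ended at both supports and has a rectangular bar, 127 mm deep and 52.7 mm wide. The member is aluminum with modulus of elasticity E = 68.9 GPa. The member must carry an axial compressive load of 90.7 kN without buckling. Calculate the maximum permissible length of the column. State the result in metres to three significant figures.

Buckling occurs about the weak axis: I_min = h·b³/12 with b = 52.7 mm (the shorter side).
I_min = 127×52.7³/12 = 1.549×10^6 mm⁴
I = 1.549×10^-6 m⁴
At the buckling limit P_cr = P = 9.070×10^4 N
From P_cr = π²EI/(K·L)²:  L = (1/K)·√(π²EI/P_cr) = (1/1)·√(π²×6.89×10^10×1.549×10^-6/9.070×10^4)
L = 3.41 m

L_max ≈ 3.41 m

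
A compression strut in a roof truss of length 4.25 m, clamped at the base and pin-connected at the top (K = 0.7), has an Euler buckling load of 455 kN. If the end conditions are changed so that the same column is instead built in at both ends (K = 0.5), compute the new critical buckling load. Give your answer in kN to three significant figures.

P_cr ≈ 892 kN

P_cr ∝ 1/K², so P_cr,new = P_cr,old × (K_old/K_new)² = 455 × (0.7/0.5)²
= 455 × 1.960 = 892 kN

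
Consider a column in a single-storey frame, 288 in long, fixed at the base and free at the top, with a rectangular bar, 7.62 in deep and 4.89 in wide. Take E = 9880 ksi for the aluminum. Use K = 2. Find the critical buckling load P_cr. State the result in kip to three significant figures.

P_cr ≈ 21.8 kip

Buckling occurs about the weak axis: I_min = h·b³/12 with b = 4.89 in (the shorter side).
I_min = 7.62×4.89³/12 = 74.25 in⁴
Effective length L_e = K·L = 2 × 288 = 576.0 in
P_cr = π²EI / L_e² = π² × 9880×10³ × 74.25 / 576.0² = 2.182×10^4 lb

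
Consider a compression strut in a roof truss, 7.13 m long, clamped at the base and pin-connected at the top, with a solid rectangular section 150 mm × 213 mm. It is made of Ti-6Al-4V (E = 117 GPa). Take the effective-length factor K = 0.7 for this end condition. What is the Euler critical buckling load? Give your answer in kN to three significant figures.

Buckling occurs about the weak axis: I_min = h·b³/12 with b = 150 mm (the shorter side).
I_min = 213×150³/12 = 5.991×10^7 mm⁴
I = 5.991×10^7 mm⁴ = 5.991×10^-5 m⁴
Effective length L_e = K·L = 0.7 × 7.13 = 4.991 m
P_cr = π²EI / L_e² = π² × 117×10⁹ × 5.991×10^-5 / 4.991² = 2.777×10^6 N

P_cr ≈ 2780 kN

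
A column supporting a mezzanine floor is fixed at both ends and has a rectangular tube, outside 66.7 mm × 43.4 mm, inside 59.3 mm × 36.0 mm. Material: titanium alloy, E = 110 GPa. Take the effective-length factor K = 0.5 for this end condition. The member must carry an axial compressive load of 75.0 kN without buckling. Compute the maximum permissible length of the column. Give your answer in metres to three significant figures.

L_max ≈ 3.60 m

Weak-axis I_min = (h_o·b_o³ − h_i·b_i³)/12 with b_o = 43.4, b_i = 36.00 mm (shorter outer/inner sides).
I_min = (66.7×43.4³ − 59.30×36.00³)/12 = 2.238×10^5 mm⁴
I = 2.238×10^-7 m⁴
At the buckling limit P_cr = P = 7.500×10^4 N
From P_cr = π²EI/(K·L)²:  L = (1/K)·√(π²EI/P_cr) = (1/0.5)·√(π²×1.10×10^11×2.238×10^-7/7.500×10^4)
L = 3.60 m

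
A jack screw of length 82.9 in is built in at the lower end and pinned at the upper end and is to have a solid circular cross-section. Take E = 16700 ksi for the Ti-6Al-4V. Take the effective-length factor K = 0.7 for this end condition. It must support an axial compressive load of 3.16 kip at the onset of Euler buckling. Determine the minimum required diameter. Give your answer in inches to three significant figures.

L_e = K·L = 0.7 × 82.9 = 58.03 in
Required I = P_cr·L_e²/(π²E) = 3.160×10^3 × 58.03² / (π² × 1.67×10^7) = 6.456×10^-2 in⁴
Solid circle: I = πd⁴/64  ⇒  d = (64I/π)^(1/4) = (64×6.456×10^-2/π)^(1/4) = 1.07 in

d ≈ 1.07 in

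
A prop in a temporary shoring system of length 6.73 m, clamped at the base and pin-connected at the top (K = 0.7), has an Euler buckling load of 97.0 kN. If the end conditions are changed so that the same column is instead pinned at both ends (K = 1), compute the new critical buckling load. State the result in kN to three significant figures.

P_cr ≈ 47.5 kN

P_cr ∝ 1/K², so P_cr,new = P_cr,old × (K_old/K_new)² = 97.0 × (0.7/1)²
= 97.0 × 0.4900 = 47.5 kN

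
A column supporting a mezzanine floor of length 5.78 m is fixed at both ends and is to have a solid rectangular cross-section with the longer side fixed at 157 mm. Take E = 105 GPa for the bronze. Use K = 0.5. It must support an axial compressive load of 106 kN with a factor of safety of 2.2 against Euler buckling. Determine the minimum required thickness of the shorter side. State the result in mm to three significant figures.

Required P_cr = n·P = 2.2 × 106 = 233.2 kN
L_e = K·L = 0.5 × 5.78 = 2.890 m
Required I = P_cr·L_e²/(π²E) = 2.332×10^5 × 2.890² / (π² × 1.05×10^11) = 1.879×10^-6 m⁴
I_req = 1.879×10^6 mm⁴
Rectangle, weak axis: I_min = h·b³/12 with h = 157 mm fixed  ⇒  b = (12I/h)^(1/3) = 52.4 mm

b ≈ 52.4 mm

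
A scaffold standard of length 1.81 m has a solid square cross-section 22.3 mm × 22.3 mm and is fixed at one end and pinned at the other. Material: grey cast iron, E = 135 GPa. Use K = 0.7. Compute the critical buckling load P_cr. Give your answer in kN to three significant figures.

P_cr ≈ 17.1 kN

I = a⁴/12 = 22.3⁴/12 = 2.061×10^4 mm⁴
I = 2.061×10^4 mm⁴ = 2.061×10^-8 m⁴
Effective length L_e = K·L = 0.7 × 1.81 = 1.267 m
P_cr = π²EI / L_e² = π² × 135×10⁹ × 2.061×10^-8 / 1.267² = 1.710×10^4 N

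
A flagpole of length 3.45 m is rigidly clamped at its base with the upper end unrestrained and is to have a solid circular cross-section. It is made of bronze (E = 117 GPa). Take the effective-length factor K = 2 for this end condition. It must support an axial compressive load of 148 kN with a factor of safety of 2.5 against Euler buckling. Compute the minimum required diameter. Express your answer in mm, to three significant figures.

Required P_cr = n·P = 2.5 × 148 = 370.0 kN
L_e = K·L = 2 × 3.45 = 6.900 m
Required I = P_cr·L_e²/(π²E) = 3.700×10^5 × 6.900² / (π² × 1.17×10^11) = 1.526×10^-5 m⁴
I_req = 1.526×10^7 mm⁴
Solid circle: I = πd⁴/64  ⇒  d = (64I/π)^(1/4) = (64×1.526×10^7/π)^(1/4) = 133 mm

d ≈ 133 mm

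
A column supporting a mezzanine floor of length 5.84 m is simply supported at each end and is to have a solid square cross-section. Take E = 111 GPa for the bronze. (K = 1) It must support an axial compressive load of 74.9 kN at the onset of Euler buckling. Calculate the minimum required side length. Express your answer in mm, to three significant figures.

L_e = K·L = 1 × 5.84 = 5.840 m
Required I = P_cr·L_e²/(π²E) = 7.490×10^4 × 5.840² / (π² × 1.11×10^11) = 2.332×10^-6 m⁴
I_req = 2.332×10^6 mm⁴
Solid square: I = a⁴/12  ⇒  a = (12I)^(1/4) = (12×2.332×10^6)^(1/4) = 72.7 mm

a ≈ 72.7 mm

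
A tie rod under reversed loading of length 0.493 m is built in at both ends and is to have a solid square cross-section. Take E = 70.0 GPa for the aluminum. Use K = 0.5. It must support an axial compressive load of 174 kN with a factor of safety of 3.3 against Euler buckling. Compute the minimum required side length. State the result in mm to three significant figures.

Required P_cr = n·P = 3.3 × 174 = 574.2 kN
L_e = K·L = 0.5 × 0.493 = 0.2465 m
Required I = P_cr·L_e²/(π²E) = 5.742×10^5 × 0.2465² / (π² × 7.00×10^10) = 5.050×10^-8 m⁴
I_req = 5.050×10^4 mm⁴
Solid square: I = a⁴/12  ⇒  a = (12I)^(1/4) = (12×5.050×10^4)^(1/4) = 27.9 mm

a ≈ 27.9 mm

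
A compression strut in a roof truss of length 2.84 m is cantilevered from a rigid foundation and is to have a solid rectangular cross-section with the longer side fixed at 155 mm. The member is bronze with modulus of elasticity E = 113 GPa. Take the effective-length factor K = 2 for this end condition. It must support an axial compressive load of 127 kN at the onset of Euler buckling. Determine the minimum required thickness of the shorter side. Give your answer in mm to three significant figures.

b ≈ 65.8 mm

L_e = K·L = 2 × 2.84 = 5.680 m
Required I = P_cr·L_e²/(π²E) = 1.270×10^5 × 5.680² / (π² × 1.13×10^11) = 3.674×10^-6 m⁴
I_req = 3.674×10^6 mm⁴
Rectangle, weak axis: I_min = h·b³/12 with h = 155 mm fixed  ⇒  b = (12I/h)^(1/3) = 65.8 mm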